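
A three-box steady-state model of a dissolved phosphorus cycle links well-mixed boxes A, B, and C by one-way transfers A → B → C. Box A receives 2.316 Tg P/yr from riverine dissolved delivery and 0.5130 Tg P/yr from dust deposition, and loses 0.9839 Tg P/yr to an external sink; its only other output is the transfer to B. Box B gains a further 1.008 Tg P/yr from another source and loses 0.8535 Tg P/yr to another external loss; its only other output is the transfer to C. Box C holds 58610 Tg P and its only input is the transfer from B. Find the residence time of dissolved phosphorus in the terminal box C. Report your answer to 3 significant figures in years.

Box A: F(A→B) = (2.316 + 0.5130) − 0.9839 = 1.8451 Tg P/yr.
Box B: F(B→C) = (1.8451 + 1.008) − 0.8535 = 1.9996 Tg P/yr.
Box C throughput = its input = 1.9996 Tg P/yr; τ = 58610 / 1.9996 = 29310 yr.

29300 yr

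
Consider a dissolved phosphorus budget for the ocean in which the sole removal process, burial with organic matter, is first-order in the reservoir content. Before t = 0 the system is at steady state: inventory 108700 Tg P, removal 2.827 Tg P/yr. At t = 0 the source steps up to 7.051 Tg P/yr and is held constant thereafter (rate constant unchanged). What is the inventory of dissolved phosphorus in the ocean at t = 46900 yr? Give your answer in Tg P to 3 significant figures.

The sink rate constant is k = F₀/M₀ = 2.827/108700 = 2.601×10^-5 yr⁻¹.
Solving dM/dt = F₁ − kM with M(0) = M₀ gives M(t) = F₁/k + (M₀ − F₁/k)·e^(−kt).
F₁/k = 7.051/2.601×10^-5 = 271120 Tg P; kt = 2.601×10^-5 × 46900 = 1.220, e^(−kt) = 0.2953.
M(46900) = 271120 + (108700 − 271120) × 0.2953 = 271120 − 47960 = 223150 Tg P.

223000 Tg P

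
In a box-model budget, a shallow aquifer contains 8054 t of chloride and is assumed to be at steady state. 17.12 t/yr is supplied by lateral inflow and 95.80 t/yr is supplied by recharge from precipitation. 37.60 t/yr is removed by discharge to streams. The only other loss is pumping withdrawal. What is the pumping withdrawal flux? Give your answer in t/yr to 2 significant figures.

75 t/yr

At steady state ΣF_in = ΣF_out.
ΣF_in = 17.12 + 95.80 = 112.92 t/yr.
Pumping withdrawal flux = ΣF_in − (37.60) = 112.92 − 37.60 = 75.32 t/yr.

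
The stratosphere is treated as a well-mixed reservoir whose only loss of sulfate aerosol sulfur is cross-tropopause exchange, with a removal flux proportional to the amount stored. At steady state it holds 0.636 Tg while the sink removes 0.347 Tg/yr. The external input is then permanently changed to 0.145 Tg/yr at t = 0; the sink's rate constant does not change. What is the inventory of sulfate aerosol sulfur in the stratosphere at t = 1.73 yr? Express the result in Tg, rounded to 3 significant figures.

0.410 Tg

Residence time τ = M₀/F₀ = 1.833 yr. The eventual steady state is M_∞ = M₀·(F₁/F₀) = 0.636 × 0.145/0.347 = 0.26576 Tg.
The anomaly ΔM(t) = M(t) − M_∞ decays as ΔM₀·e^(−t/τ) with ΔM₀ = 0.636 − 0.26576 = 0.3702 Tg.
At t = 1.73 yr, e^(−t/τ) = e^(−0.9439) = 0.3891, so ΔM = 0.1441 Tg and M = 0.26576 + 0.1441 = 0.40983 Tg.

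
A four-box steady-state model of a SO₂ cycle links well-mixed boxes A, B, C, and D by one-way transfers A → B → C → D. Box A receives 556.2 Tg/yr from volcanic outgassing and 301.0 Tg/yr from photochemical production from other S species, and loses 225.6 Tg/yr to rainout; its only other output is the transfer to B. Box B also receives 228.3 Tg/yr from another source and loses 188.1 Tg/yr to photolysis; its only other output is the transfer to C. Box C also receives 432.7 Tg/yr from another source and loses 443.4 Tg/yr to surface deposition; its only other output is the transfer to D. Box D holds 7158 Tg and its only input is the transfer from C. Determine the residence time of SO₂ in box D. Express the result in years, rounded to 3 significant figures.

Box A: F(A→B) = (556.2 + 301.0) − 225.6 = 631.60 Tg/yr.
Box B: F(B→C) = (631.60 + 228.3) − 188.1 = 671.80 Tg/yr.
Box C: F(C→D) = (671.80 + 432.7) − 443.4 = 661.10 Tg/yr.
Box D throughput = its input = 661.10 Tg/yr; τ = 7158 / 661.10 = 10.83 yr.

10.8 yr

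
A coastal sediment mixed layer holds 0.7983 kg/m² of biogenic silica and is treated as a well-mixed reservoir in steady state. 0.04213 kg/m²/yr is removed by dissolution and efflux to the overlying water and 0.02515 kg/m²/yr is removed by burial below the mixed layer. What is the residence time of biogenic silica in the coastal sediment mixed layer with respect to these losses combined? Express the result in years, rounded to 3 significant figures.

11.9 yr

Total removal = 0.04213 + 0.02515 = 0.067280 kg/m²/yr.
τ = M / ΣF_out = 0.7983 / 0.067280 = 11.87 yr.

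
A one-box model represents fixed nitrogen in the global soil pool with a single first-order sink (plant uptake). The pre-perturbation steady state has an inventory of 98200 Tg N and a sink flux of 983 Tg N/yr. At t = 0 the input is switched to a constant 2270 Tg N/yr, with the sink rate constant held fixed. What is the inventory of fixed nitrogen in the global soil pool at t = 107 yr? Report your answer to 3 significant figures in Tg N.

τ = M₀/F₀ = 98200/983 = 99.90 yr; rate constant k = 1/τ.
New steady state M_∞ = F₁/k = F₁·τ = 2270 × 99.90 = 226770 Tg N.
M(t) = M_∞ + (M₀ − M_∞)·e^(−t/τ); t/τ = 107/99.90 = 1.071, so e^(−t/τ) = 0.3426.
M(t) = 226770 − 128600 × 0.3426 = 182720 Tg N.

183000 Tg N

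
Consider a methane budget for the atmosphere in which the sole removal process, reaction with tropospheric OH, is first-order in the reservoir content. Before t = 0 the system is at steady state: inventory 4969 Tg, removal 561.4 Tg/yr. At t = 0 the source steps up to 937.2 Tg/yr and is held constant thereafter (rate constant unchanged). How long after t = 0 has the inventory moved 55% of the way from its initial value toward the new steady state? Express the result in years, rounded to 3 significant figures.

7.07 yr

τ = M₀/F₀ = 4969/561.4 = 8.851 yr.
The remaining gap fraction is e^(−t/τ); 55% covered ⇒ e^(−t/τ) = 0.450.
t = −τ ln(0.450) = 8.851 × 0.7985 = 7.068 yr.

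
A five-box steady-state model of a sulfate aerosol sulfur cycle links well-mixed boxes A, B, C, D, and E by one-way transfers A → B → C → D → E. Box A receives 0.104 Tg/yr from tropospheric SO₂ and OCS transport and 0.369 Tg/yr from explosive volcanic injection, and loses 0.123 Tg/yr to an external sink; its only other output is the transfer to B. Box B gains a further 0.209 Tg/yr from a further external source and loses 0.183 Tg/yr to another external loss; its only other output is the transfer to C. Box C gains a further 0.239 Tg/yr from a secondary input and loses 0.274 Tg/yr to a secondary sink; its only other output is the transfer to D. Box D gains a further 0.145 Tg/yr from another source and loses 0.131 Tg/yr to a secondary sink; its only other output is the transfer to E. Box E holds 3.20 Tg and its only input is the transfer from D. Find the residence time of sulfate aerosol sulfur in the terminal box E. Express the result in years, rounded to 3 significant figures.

Box A: F(A→B) = (0.104 + 0.369) − 0.123 = 0.35000 Tg/yr.
Box B: F(B→C) = (0.35000 + 0.209) − 0.183 = 0.37600 Tg/yr.
Box C: F(C→D) = (0.37600 + 0.239) − 0.274 = 0.34100 Tg/yr.
Box D: F(D→E) = (0.34100 + 0.145) − 0.131 = 0.35500 Tg/yr.
Box E throughput = its input = 0.35500 Tg/yr; τ = 3.20 / 0.35500 = 9.014 yr.

9.01 yr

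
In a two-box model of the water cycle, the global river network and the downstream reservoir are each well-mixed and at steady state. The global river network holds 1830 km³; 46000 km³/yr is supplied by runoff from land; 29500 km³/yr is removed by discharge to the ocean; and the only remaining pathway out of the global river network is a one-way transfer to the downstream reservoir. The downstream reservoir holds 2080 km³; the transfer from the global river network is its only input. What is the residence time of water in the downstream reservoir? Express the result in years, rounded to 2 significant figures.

0.13 yr

Balance the global river network: ΣF_in = 46000 km³/yr.
Transfer to the downstream reservoir = ΣF_in − (29500) = 16500 km³/yr.
At steady state the output of the downstream reservoir equals its input, 16500 km³/yr.
τ = M / F = 2080 / 16500 = 0.1261 yr.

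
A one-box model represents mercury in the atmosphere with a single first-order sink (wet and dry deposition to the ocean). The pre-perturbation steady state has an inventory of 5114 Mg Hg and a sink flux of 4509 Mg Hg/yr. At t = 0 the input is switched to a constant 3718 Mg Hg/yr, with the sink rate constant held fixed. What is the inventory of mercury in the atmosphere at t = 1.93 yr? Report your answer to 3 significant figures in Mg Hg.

4380 Mg Hg

τ = M₀/F₀ = 5114/4509 = 1.134 yr; rate constant k = 1/τ.
New steady state M_∞ = F₁/k = F₁·τ = 3718 × 1.134 = 4216.9 Mg Hg.
M(t) = M_∞ + (M₀ − M_∞)·e^(−t/τ); t/τ = 1.93/1.134 = 1.702, so e^(−t/τ) = 0.1824.
M(t) = 4216.9 + 897.1 × 0.1824 = 4380.5 Mg Hg.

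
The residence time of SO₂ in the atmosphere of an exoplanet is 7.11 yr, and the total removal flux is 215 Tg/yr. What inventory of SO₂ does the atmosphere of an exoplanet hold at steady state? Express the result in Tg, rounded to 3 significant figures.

τ = M/F ⇒ M = τ × F = 7.11 × 215 = 1529 Tg.

1530 Tg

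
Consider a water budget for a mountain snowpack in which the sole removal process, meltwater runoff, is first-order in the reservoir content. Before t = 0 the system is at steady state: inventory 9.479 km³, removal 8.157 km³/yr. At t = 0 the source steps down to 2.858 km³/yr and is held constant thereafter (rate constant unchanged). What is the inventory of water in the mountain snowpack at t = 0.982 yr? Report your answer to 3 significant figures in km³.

Residence time τ = M₀/F₀ = 1.162 yr. The eventual steady state is M_∞ = M₀·(F₁/F₀) = 9.479 × 2.858/8.157 = 3.3212 km³.
The anomaly ΔM(t) = M(t) − M_∞ decays as ΔM₀·e^(−t/τ) with ΔM₀ = 9.479 − 3.3212 = 6.158 km³.
At t = 0.982 yr, e^(−t/τ) = e^(−0.8450) = 0.4295, so ΔM = 2.645 km³ and M = 3.3212 + 2.645 = 5.9662 km³.

5.97 km³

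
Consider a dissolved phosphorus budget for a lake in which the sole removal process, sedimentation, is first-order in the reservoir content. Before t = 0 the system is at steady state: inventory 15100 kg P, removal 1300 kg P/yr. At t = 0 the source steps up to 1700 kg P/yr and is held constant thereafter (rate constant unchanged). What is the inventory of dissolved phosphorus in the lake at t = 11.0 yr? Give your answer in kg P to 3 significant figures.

17900 kg P

The sink rate constant is k = F₀/M₀ = 1300/15100 = 0.08609 yr⁻¹.
Solving dM/dt = F₁ − kM with M(0) = M₀ gives M(t) = F₁/k + (M₀ − F₁/k)·e^(−kt).
F₁/k = 1700/0.08609 = 19746 kg P; kt = 0.08609 × 11.0 = 0.9470, e^(−kt) = 0.3879.
M(11.0) = 19746 + (15100 − 19746) × 0.3879 = 19746 − 1802 = 17944 kg P.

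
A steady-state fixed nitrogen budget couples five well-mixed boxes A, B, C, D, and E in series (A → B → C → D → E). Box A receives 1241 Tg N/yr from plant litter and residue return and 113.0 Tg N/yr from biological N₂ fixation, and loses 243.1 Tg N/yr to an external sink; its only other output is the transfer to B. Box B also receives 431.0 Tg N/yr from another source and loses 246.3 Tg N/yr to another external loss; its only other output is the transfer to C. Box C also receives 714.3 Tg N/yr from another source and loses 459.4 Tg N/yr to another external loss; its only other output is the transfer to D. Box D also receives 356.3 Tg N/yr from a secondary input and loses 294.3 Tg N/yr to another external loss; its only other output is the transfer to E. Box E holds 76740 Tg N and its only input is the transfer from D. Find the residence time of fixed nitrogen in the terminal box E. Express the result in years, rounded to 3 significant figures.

47.6 yr

Box A: F(A→B) = (1241 + 113.0) − 243.1 = 1110.9 Tg N/yr.
Box B: F(B→C) = (1110.9 + 431.0) − 246.3 = 1295.6 Tg N/yr.
Box C: F(C→D) = (1295.6 + 714.3) − 459.4 = 1550.5 Tg N/yr.
Box D: F(D→E) = (1550.5 + 356.3) − 294.3 = 1612.5 Tg N/yr.
Box E throughput = its input = 1612.5 Tg N/yr; τ = 76740 / 1612.5 = 47.59 yr.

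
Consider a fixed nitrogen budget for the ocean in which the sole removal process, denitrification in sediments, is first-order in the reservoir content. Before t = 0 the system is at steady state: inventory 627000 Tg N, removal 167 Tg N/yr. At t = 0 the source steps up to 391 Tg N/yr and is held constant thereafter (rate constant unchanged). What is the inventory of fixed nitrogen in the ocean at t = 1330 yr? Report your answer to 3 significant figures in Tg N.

878000 Tg N

Residence time τ = M₀/F₀ = 3754 yr. The eventual steady state is M_∞ = M₀·(F₁/F₀) = 627000 × 391/167 = 1.4680×10^6 Tg N.
The anomaly ΔM(t) = M(t) − M_∞ decays as ΔM₀·e^(−t/τ) with ΔM₀ = 627000 − 1.4680×10^6 = −841000 Tg N.
At t = 1330 yr, e^(−t/τ) = e^(−0.3542) = 0.7017, so ΔM = −590100 Tg N and M = 1.4680×10^6 − 590100 = 877870 Tg N.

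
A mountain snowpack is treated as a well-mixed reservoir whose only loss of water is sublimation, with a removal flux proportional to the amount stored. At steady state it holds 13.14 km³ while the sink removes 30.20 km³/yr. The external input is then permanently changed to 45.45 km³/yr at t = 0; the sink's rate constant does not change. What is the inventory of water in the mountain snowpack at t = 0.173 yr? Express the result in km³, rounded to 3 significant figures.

15.3 km³

Residence time τ = M₀/F₀ = 0.4351 yr. The eventual steady state is M_∞ = M₀·(F₁/F₀) = 13.14 × 45.45/30.20 = 19.775 km³.
The anomaly ΔM(t) = M(t) − M_∞ decays as ΔM₀·e^(−t/τ) with ΔM₀ = 13.14 − 19.775 = −6.635 km³.
At t = 0.173 yr, e^(−t/τ) = e^(−0.3976) = 0.6719, so ΔM = −4.458 km³ and M = 19.775 − 4.458 = 15.317 km³.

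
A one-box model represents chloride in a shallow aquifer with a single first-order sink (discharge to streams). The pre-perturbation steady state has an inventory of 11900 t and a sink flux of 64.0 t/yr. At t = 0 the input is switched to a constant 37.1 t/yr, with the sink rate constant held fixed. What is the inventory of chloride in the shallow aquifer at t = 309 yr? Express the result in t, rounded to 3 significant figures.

7850 t

τ = M₀/F₀ = 11900/64.0 = 185.9 yr; rate constant k = 1/τ.
New steady state M_∞ = F₁/k = F₁·τ = 37.1 × 185.9 = 6898.3 t.
M(t) = M_∞ + (M₀ − M_∞)·e^(−t/τ); t/τ = 309/185.9 = 1.662, so e^(−t/τ) = 0.1898.
M(t) = 6898.3 + 5002 × 0.1898 = 7847.5 t.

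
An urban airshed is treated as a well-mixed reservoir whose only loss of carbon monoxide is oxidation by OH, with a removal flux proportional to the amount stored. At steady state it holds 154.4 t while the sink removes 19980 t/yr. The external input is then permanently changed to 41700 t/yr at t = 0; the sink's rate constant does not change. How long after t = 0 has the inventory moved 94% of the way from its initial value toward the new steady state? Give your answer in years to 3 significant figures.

0.0217 yr

τ = M₀/F₀ = 154.4/19980 = 0.007728 yr.
The remaining gap fraction is e^(−t/τ); 94% covered ⇒ e^(−t/τ) = 0.0600.
t = −τ ln(0.0600) = 0.007728 × 2.813 = 0.02174 yr.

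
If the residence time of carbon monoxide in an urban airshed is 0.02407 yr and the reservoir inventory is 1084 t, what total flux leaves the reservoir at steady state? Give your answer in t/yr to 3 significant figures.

F = M / τ = 1084 / 0.02407 = 45040 t/yr.

45000 t/yr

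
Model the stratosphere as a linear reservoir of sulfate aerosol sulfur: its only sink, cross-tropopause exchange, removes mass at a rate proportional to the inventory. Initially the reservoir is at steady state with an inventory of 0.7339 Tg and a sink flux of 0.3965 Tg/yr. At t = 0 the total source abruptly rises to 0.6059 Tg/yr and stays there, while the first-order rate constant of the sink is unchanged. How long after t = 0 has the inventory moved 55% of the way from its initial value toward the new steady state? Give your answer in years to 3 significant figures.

1.48 yr

τ = M₀/F₀ = 0.7339/0.3965 = 1.851 yr.
The remaining gap fraction is e^(−t/τ); 55% covered ⇒ e^(−t/τ) = 0.450.
t = −τ ln(0.450) = 1.851 × 0.7985 = 1.478 yr.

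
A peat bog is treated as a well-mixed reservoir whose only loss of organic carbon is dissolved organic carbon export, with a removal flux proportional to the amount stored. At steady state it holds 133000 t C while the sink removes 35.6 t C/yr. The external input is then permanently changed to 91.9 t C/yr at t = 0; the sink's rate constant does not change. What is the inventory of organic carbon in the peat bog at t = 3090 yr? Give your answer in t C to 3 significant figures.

251000 t C

The sink rate constant is k = F₀/M₀ = 35.6/133000 = 0.0002677 yr⁻¹.
Solving dM/dt = F₁ − kM with M(0) = M₀ gives M(t) = F₁/k + (M₀ − F₁/k)·e^(−kt).
F₁/k = 91.9/0.0002677 = 343330 t C; kt = 0.0002677 × 3090 = 0.8271, e^(−kt) = 0.4373.
M(3090) = 343330 + (133000 − 343330) × 0.4373 = 343330 − 91980 = 251350 t C.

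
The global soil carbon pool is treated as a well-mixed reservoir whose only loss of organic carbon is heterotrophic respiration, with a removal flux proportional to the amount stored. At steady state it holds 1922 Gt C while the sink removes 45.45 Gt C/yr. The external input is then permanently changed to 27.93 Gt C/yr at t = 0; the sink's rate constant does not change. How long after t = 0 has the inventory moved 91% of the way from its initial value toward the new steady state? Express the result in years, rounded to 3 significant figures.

τ = M₀/F₀ = 1922/45.45 = 42.29 yr.
The remaining gap fraction is e^(−t/τ); 91% covered ⇒ e^(−t/τ) = 0.0900.
t = −τ ln(0.0900) = 42.29 × 2.408 = 101.8 yr.

102 yr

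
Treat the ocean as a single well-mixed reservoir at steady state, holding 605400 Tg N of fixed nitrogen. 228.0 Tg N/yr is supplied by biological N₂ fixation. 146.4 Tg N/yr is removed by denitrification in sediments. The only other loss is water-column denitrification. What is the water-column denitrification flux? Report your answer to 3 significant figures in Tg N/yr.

81.6 Tg N/yr

At steady state ΣF_in = ΣF_out.
ΣF_in = 228.00 Tg N/yr.
Water-column denitrification flux = ΣF_in − (146.4) = 228.00 − 146.4 = 81.60 Tg N/yr.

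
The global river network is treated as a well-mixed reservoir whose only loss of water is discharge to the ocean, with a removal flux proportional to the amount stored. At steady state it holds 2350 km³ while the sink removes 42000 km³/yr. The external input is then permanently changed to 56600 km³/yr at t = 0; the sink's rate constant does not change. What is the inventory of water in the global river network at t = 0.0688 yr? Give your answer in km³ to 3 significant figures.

2930 km³

τ = M₀/F₀ = 2350/42000 = 0.05595 yr; rate constant k = 1/τ.
New steady state M_∞ = F₁/k = F₁·τ = 56600 × 0.05595 = 3166.9 km³.
M(t) = M_∞ + (M₀ − M_∞)·e^(−t/τ); t/τ = 0.0688/0.05595 = 1.230, so e^(−t/τ) = 0.2924.
M(t) = 3166.9 − 816.9 × 0.2924 = 2928.0 km³.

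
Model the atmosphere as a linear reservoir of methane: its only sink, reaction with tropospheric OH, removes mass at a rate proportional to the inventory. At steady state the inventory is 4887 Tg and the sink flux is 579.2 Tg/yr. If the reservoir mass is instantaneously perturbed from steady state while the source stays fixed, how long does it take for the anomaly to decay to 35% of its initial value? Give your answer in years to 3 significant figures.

For a linear reservoir the anomaly decays as exp(−t/τ) with τ = M/F = 4887/579.2 = 8.438 yr.
exp(−t/τ) = 0.35 ⇒ t = −τ ln(0.35) = 8.438 × 1.050 = 8.858 yr.

8.86 yr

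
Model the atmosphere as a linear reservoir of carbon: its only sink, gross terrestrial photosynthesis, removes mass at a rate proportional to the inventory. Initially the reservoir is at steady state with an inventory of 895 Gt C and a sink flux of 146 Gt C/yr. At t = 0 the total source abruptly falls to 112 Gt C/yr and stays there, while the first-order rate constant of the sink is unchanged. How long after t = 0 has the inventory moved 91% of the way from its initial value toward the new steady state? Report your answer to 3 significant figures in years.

τ = M₀/F₀ = 895/146 = 6.130 yr.
The remaining gap fraction is e^(−t/τ); 91% covered ⇒ e^(−t/τ) = 0.0900.
t = −τ ln(0.0900) = 6.130 × 2.408 = 14.76 yr.

14.8 yr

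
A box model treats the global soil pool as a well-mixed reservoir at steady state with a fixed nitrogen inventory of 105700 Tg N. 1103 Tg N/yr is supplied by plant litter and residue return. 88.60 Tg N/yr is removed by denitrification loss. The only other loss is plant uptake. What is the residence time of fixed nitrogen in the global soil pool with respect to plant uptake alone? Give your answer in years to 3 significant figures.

At steady state ΣF_in = ΣF_out.
ΣF_in = 1103.0 Tg N/yr.
Plant uptake flux = ΣF_in − (88.60) = 1103.0 − 88.60 = 1014 Tg N/yr.
τ = M / F = 105700 / 1014 = 104.2 yr.

104 yr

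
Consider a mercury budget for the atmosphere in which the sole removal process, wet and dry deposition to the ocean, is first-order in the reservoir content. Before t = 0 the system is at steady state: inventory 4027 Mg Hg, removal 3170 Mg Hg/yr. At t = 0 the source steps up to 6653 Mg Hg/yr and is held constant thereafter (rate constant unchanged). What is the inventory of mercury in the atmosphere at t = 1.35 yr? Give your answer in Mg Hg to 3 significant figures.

6920 Mg Hg

τ = M₀/F₀ = 4027/3170 = 1.270 yr; rate constant k = 1/τ.
New steady state M_∞ = F₁/k = F₁·τ = 6653 × 1.270 = 8451.6 Mg Hg.
M(t) = M_∞ + (M₀ − M_∞)·e^(−t/τ); t/τ = 1.35/1.270 = 1.063, so e^(−t/τ) = 0.3455.
M(t) = 8451.6 − 4425 × 0.3455 = 6922.8 Mg Hg.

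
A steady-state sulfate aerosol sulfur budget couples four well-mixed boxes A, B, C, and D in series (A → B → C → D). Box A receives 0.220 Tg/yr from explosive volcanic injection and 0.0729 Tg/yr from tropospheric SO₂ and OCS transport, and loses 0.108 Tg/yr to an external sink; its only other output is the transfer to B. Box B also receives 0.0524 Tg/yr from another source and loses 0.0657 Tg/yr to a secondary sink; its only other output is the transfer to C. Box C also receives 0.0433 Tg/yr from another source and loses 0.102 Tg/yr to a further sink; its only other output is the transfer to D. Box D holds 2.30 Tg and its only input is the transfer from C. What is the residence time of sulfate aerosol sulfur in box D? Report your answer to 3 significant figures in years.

20.4 yr

Box A: F(A→B) = (0.220 + 0.0729) − 0.108 = 0.18490 Tg/yr.
Box B: F(B→C) = (0.18490 + 0.0524) − 0.0657 = 0.17160 Tg/yr.
Box C: F(C→D) = (0.17160 + 0.0433) − 0.102 = 0.11290 Tg/yr.
Box D throughput = its input = 0.11290 Tg/yr; τ = 2.30 / 0.11290 = 20.37 yr.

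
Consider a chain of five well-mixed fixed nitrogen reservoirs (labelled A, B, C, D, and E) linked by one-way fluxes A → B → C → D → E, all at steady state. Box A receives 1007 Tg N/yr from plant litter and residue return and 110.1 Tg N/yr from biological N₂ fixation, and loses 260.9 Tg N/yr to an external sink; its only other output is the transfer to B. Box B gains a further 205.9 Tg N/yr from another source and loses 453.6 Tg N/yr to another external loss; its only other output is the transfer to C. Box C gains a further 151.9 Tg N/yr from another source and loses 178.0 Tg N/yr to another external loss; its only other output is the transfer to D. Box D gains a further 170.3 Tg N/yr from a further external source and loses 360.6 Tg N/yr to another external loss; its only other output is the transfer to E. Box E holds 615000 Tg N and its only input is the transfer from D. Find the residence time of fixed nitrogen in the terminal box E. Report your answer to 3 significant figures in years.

Box A: F(A→B) = (1007 + 110.1) − 260.9 = 856.20 Tg N/yr.
Box B: F(B→C) = (856.20 + 205.9) − 453.6 = 608.50 Tg N/yr.
Box C: F(C→D) = (608.50 + 151.9) − 178.0 = 582.40 Tg N/yr.
Box D: F(D→E) = (582.40 + 170.3) − 360.6 = 392.10 Tg N/yr.
Box E throughput = its input = 392.10 Tg N/yr; τ = 615000 / 392.10 = 1568 yr.

1570 yr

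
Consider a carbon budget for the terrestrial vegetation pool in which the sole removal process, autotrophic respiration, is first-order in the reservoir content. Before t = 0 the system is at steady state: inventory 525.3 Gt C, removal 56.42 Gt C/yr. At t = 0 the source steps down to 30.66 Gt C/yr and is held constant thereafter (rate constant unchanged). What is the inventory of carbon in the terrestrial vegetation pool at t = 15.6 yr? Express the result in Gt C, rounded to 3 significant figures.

τ = M₀/F₀ = 525.3/56.42 = 9.311 yr; rate constant k = 1/τ.
New steady state M_∞ = F₁/k = F₁·τ = 30.66 × 9.311 = 285.46 Gt C.
M(t) = M_∞ + (M₀ − M_∞)·e^(−t/τ); t/τ = 15.6/9.311 = 1.676, so e^(−t/τ) = 0.1872.
M(t) = 285.46 + 239.8 × 0.1872 = 330.36 Gt C.

330 Gt C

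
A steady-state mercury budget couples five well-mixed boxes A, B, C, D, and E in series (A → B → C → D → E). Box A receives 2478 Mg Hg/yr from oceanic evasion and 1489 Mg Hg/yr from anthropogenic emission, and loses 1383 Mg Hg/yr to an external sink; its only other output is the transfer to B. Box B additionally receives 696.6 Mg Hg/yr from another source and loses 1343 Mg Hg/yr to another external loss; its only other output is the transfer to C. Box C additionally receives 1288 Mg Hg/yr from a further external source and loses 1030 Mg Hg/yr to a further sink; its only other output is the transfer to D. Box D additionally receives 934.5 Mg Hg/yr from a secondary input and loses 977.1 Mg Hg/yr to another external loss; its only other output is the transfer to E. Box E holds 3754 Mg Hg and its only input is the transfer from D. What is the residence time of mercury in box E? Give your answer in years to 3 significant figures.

1.74 yr

Box A: F(A→B) = (2478 + 1489) − 1383 = 2584.0 Mg Hg/yr.
Box B: F(B→C) = (2584.0 + 696.6) − 1343 = 1937.6 Mg Hg/yr.
Box C: F(C→D) = (1937.6 + 1288) − 1030 = 2195.6 Mg Hg/yr.
Box D: F(D→E) = (2195.6 + 934.5) − 977.1 = 2153.0 Mg Hg/yr.
Box E throughput = its input = 2153.0 Mg Hg/yr; τ = 3754 / 2153.0 = 1.744 yr.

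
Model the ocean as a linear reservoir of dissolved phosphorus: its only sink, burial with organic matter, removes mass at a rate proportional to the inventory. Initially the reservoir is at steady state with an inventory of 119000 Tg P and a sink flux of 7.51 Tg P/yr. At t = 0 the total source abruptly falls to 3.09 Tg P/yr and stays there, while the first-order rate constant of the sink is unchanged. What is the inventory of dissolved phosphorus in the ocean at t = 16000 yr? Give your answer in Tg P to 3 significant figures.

74500 Tg P

τ = M₀/F₀ = 119000/7.51 = 15850 yr; rate constant k = 1/τ.
New steady state M_∞ = F₁/k = F₁·τ = 3.09 × 15850 = 48963 Tg P.
M(t) = M_∞ + (M₀ − M_∞)·e^(−t/τ); t/τ = 16000/15850 = 1.010, so e^(−t/τ) = 0.3643.
M(t) = 48963 + 70040 × 0.3643 = 74478 Tg P.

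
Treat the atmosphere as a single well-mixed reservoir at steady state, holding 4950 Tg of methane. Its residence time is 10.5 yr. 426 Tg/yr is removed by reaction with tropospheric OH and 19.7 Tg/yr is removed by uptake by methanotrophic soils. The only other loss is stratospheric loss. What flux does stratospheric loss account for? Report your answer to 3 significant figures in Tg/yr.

25.7 Tg/yr

Total removal F = M/τ = 4950 / 10.5 = 471.4 Tg/yr.
Stratospheric loss = F − (426 + 19.7) = 471.4 − 445.7 = 25.73 Tg/yr.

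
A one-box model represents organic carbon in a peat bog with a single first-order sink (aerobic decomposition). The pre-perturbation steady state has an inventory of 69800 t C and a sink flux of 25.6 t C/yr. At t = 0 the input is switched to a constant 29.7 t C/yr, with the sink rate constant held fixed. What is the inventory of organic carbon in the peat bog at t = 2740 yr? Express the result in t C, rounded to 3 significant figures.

76900 t C

τ = M₀/F₀ = 69800/25.6 = 2727 yr; rate constant k = 1/τ.
New steady state M_∞ = F₁/k = F₁·τ = 29.7 × 2727 = 80979 t C.
M(t) = M_∞ + (M₀ − M_∞)·e^(−t/τ); t/τ = 2740/2727 = 1.005, so e^(−t/τ) = 0.3661.
M(t) = 80979 − 11180 × 0.3661 = 76887 t C.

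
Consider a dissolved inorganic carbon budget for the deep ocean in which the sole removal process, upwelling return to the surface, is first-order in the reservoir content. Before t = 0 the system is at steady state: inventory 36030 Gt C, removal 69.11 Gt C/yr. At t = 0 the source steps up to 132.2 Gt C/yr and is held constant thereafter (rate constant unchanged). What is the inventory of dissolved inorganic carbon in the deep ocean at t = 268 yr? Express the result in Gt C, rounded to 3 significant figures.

Residence time τ = M₀/F₀ = 521.3 yr. The eventual steady state is M_∞ = M₀·(F₁/F₀) = 36030 × 132.2/69.11 = 68922 Gt C.
The anomaly ΔM(t) = M(t) − M_∞ decays as ΔM₀·e^(−t/τ) with ΔM₀ = 36030 − 68922 = −32890 Gt C.
At t = 268 yr, e^(−t/τ) = e^(−0.5141) = 0.5981, so ΔM = −19670 Gt C and M = 68922 − 19670 = 49250 Gt C.

49300 Gt C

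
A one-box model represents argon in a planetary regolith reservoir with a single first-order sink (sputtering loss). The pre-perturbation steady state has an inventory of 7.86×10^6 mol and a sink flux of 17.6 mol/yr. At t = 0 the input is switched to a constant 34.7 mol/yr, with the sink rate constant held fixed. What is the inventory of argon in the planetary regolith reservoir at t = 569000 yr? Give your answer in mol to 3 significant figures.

The sink rate constant is k = F₀/M₀ = 17.6/7.86×10^6 = 2.239×10^-6 yr⁻¹.
Solving dM/dt = F₁ − kM with M(0) = M₀ gives M(t) = F₁/k + (M₀ − F₁/k)·e^(−kt).
F₁/k = 34.7/2.239×10^-6 = 1.5497×10^7 mol; kt = 2.239×10^-6 × 569000 = 1.274, e^(−kt) = 0.2797.
M(569000) = 1.5497×10^7 + (7.86×10^6 − 1.5497×10^7) × 0.2797 = 1.5497×10^7 − 2.136×10^6 = 1.3361×10^7 mol.

1.34×10^7 mol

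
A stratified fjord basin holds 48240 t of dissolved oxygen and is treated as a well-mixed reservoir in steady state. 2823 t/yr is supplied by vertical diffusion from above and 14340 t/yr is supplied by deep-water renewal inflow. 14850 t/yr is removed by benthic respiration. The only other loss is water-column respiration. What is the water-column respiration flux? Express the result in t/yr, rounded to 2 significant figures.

At steady state ΣF_in = ΣF_out.
ΣF_in = 2823 + 14340 = 17163 t/yr.
Water-column respiration flux = ΣF_in − (14850) = 17163 − 14850 = 2313 t/yr.

2300 t/yr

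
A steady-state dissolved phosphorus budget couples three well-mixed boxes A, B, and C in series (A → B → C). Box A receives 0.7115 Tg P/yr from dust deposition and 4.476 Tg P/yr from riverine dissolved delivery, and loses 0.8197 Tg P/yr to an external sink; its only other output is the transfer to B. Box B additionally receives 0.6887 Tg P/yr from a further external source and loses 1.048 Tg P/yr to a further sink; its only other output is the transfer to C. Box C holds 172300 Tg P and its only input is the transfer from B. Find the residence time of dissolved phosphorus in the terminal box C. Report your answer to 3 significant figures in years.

43000 yr

Box A: F(A→B) = (0.7115 + 4.476) − 0.8197 = 4.3678 Tg P/yr.
Box B: F(B→C) = (4.3678 + 0.6887) − 1.048 = 4.0085 Tg P/yr.
Box C throughput = its input = 4.0085 Tg P/yr; τ = 172300 / 4.0085 = 42980 yr.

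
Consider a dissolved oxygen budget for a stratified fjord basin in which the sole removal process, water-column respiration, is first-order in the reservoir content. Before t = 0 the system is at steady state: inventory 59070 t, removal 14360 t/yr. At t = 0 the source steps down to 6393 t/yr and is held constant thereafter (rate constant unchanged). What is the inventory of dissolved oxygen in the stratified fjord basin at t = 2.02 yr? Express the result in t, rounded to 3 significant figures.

46400 t

τ = M₀/F₀ = 59070/14360 = 4.114 yr; rate constant k = 1/τ.
New steady state M_∞ = F₁/k = F₁·τ = 6393 × 4.114 = 26298 t.
M(t) = M_∞ + (M₀ − M_∞)·e^(−t/τ); t/τ = 2.02/4.114 = 0.4911, so e^(−t/τ) = 0.6120.
M(t) = 26298 + 32770 × 0.6120 = 46353 t.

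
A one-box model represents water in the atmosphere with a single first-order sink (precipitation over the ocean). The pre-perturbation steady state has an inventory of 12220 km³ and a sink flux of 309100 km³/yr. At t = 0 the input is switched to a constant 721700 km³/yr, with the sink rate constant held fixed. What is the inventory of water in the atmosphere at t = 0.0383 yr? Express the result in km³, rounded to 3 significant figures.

Residence time τ = M₀/F₀ = 0.03953 yr. The eventual steady state is M_∞ = M₀·(F₁/F₀) = 12220 × 721700/309100 = 28532 km³.
The anomaly ΔM(t) = M(t) − M_∞ decays as ΔM₀·e^(−t/τ) with ΔM₀ = 12220 − 28532 = −16310 km³.
At t = 0.0383 yr, e^(−t/τ) = e^(−0.9688) = 0.3795, so ΔM = −6191 km³ and M = 28532 − 6191 = 22341 km³.

22300 km³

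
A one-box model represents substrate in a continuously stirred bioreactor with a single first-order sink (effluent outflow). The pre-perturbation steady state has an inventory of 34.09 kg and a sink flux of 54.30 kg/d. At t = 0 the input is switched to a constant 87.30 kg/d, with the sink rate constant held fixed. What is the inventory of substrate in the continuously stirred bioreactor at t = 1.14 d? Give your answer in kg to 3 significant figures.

τ = M₀/F₀ = 34.09/54.30 = 0.6278 d; rate constant k = 1/τ.
New steady state M_∞ = F₁/k = F₁·τ = 87.30 × 0.6278 = 54.808 kg.
M(t) = M_∞ + (M₀ − M_∞)·e^(−t/τ); t/τ = 1.14/0.6278 = 1.816, so e^(−t/τ) = 0.1627.
M(t) = 54.808 − 20.72 × 0.1627 = 51.437 kg.

51.4 kg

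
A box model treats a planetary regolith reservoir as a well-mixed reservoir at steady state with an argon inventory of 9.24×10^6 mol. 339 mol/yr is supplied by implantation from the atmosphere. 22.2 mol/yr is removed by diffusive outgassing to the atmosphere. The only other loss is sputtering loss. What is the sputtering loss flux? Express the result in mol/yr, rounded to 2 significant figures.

320 mol/yr

At steady state ΣF_in = ΣF_out.
ΣF_in = 339.00 mol/yr.
Sputtering loss flux = ΣF_in − (22.2) = 339.00 − 22.20 = 316.8 mol/yr.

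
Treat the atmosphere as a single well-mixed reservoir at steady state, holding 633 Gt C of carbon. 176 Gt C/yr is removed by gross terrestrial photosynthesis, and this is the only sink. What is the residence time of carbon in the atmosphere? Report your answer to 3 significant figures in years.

3.60 yr

τ = M / F = 633 / 176 = 3.597 yr.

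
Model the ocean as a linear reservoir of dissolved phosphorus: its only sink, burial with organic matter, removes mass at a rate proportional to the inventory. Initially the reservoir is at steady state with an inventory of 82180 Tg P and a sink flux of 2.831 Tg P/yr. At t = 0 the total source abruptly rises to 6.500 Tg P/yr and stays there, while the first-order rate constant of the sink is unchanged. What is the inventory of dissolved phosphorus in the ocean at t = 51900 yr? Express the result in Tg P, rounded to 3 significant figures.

171000 Tg P

τ = M₀/F₀ = 82180/2.831 = 29030 yr; rate constant k = 1/τ.
New steady state M_∞ = F₁/k = F₁·τ = 6.500 × 29030 = 188690 Tg P.
M(t) = M_∞ + (M₀ − M_∞)·e^(−t/τ); t/τ = 51900/29030 = 1.788, so e^(−t/τ) = 0.1673.
M(t) = 188690 − 106500 × 0.1673 = 170870 Tg P.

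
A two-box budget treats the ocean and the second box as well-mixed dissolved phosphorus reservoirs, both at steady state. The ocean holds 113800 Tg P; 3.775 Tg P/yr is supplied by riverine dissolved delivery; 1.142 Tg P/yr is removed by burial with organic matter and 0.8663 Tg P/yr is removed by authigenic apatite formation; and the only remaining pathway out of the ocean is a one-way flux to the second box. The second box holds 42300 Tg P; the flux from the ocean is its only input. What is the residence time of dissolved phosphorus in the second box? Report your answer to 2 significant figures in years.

Balance the ocean: ΣF_in = 3.7750 Tg P/yr.
Flux to the second box = ΣF_in − (1.142 + 0.8663) = 1.7667 Tg P/yr.
At steady state the output of the second box equals its input, 1.7667 Tg P/yr.
τ = M / F = 42300 / 1.7667 = 23940 yr.

24000 yr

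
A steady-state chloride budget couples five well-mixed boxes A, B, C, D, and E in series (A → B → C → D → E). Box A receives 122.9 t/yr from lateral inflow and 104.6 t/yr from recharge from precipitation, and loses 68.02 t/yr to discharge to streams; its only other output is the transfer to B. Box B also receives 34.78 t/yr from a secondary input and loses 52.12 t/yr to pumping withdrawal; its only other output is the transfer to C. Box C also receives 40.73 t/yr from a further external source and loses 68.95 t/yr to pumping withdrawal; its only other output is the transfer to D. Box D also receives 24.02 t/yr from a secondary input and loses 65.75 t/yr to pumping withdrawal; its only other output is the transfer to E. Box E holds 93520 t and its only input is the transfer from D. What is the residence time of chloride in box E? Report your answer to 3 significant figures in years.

Box A: F(A→B) = (122.9 + 104.6) − 68.02 = 159.48 t/yr.
Box B: F(B→C) = (159.48 + 34.78) − 52.12 = 142.14 t/yr.
Box C: F(C→D) = (142.14 + 40.73) − 68.95 = 113.92 t/yr.
Box D: F(D→E) = (113.92 + 24.02) − 65.75 = 72.190 t/yr.
Box E throughput = its input = 72.190 t/yr; τ = 93520 / 72.190 = 1295 yr.

1300 yr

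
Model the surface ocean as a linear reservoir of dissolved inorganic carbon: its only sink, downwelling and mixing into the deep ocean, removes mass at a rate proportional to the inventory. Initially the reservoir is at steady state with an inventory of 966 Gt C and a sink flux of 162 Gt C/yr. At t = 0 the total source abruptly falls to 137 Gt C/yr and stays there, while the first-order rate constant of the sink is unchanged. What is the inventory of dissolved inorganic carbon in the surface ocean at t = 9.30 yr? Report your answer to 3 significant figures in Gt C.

848 Gt C

τ = M₀/F₀ = 966/162 = 5.963 yr; rate constant k = 1/τ.
New steady state M_∞ = F₁/k = F₁·τ = 137 × 5.963 = 816.93 Gt C.
M(t) = M_∞ + (M₀ − M_∞)·e^(−t/τ); t/τ = 9.30/5.963 = 1.560, so e^(−t/τ) = 0.2102.
M(t) = 816.93 + 149.1 × 0.2102 = 848.26 Gt C.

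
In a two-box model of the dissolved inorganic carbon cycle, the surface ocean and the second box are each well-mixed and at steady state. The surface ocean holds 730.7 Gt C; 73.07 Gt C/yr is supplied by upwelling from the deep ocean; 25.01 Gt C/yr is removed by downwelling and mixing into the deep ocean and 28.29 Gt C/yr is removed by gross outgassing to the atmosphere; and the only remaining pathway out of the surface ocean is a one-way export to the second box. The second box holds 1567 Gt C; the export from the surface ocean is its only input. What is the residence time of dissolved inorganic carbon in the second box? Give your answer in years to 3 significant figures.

Balance the surface ocean: ΣF_in = 73.070 Gt C/yr.
Export to the second box = ΣF_in − (25.01 + 28.29) = 19.770 Gt C/yr.
At steady state the output of the second box equals its input, 19.770 Gt C/yr.
τ = M / F = 1567 / 19.770 = 79.26 yr.

79.3 yr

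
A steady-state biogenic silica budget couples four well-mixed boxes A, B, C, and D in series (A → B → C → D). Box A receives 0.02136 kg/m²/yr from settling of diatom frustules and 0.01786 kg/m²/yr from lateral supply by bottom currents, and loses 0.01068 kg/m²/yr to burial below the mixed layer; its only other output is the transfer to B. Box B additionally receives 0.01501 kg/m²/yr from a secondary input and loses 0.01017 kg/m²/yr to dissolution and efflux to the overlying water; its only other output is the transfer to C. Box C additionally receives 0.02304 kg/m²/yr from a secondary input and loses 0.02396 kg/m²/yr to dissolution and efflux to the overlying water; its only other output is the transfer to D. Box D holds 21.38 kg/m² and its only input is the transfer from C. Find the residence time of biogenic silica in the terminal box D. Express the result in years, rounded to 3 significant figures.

Box A: F(A→B) = (0.02136 + 0.01786) − 0.01068 = 0.028540 kg/m²/yr.
Box B: F(B→C) = (0.028540 + 0.01501) − 0.01017 = 0.033380 kg/m²/yr.
Box C: F(C→D) = (0.033380 + 0.02304) − 0.02396 = 0.032460 kg/m²/yr.
Box D throughput = its input = 0.032460 kg/m²/yr; τ = 21.38 / 0.032460 = 658.7 yr.

659 yr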